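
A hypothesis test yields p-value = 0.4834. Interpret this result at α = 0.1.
Since p = 0.4834 > α = 0.1, fail to reject H₀.
There is insufficient evidence to reject the null hypothesis; the result is not statistically significant at the 0.1 level.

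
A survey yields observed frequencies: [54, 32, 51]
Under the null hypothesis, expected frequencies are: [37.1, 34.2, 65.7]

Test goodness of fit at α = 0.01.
Chi-square goodness of fit test:
H₀: observed counts match expected distribution
H₁: observed counts differ from expected distribution
df = k - 1 = 2
χ² = Σ(O - E)²/E
   = (54 - 37.1)²/37.1 + (32 - 34.2)²/34.2 + (51 - 65.7)²/65.7
   = 7.698 + 0.142 + 3.289
   = 11.13
p-value = 0.0038

Since p-value < α = 0.01, we reject H₀.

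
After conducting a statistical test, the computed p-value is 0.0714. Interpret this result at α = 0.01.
Since p = 0.0714 > α = 0.01, fail to reject H₀.
There is insufficient evidence to reject the null hypothesis; the result is not statistically significant at the 0.01 level.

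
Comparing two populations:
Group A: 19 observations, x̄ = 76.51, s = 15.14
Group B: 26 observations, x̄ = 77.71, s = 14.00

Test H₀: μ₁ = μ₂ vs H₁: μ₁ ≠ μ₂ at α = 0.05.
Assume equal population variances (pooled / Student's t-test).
Student's two-sample t-test (equal variances):
H₀: μ₁ = μ₂
H₁: μ₁ ≠ μ₂
df = n₁ + n₂ - 2 = 43
Pooled variance s_p² = [(n₁-1)s₁² + (n₂-1)s₂²] / (n₁ + n₂ - 2) = [(18)(15.14²) + (25)(14.00²)] / 43 = 209.9059
SE = √(s_p²(1/n₁ + 1/n₂)) = √(209.9059 × (1/19 + 1/26)) = 4.3728
t = (x̄₁ - x̄₂) / SE = (76.51 - 77.71) / 4.3728 = -1.20 / 4.3728 = -0.274
p-value = 0.7851

Since p-value > α = 0.05, we fail to reject H₀.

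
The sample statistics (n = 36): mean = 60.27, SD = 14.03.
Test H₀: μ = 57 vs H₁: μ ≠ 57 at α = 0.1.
One-sample t-test:
H₀: μ = 57
H₁: μ ≠ 57
df = n - 1 = 35
t = (x̄ - μ₀) / (s/√n) = (60.27 - 57) / (14.03/√36) = 1.398
p-value = 0.1708

Since p-value > α = 0.1, we fail to reject H₀.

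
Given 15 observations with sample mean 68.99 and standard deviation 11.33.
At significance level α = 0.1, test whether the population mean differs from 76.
One-sample t-test:
H₀: μ = 76
H₁: μ ≠ 76
df = n - 1 = 14
t = (x̄ - μ₀) / (s/√n) = (68.99 - 76) / (11.33/√15) = -2.396
p-value = 0.0311

Since p-value < α = 0.1, we reject H₀.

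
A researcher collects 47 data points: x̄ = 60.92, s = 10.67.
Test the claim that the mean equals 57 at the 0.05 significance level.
One-sample t-test:
H₀: μ = 57
H₁: μ ≠ 57
df = n - 1 = 46
t = (x̄ - μ₀) / (s/√n) = (60.92 - 57) / (10.67/√47) = 2.519
p-value = 0.0153

Since p-value < α = 0.05, we reject H₀.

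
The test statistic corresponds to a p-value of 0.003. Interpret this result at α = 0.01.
Since p = 0.003 < α = 0.01, reject H₀.
There is sufficient evidence to reject the null hypothesis; the result is statistically significant at the 0.01 level.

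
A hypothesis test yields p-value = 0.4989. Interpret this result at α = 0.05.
Since p = 0.4989 > α = 0.05, fail to reject H₀.
There is insufficient evidence to reject the null hypothesis; the result is not statistically significant at the 0.05 level.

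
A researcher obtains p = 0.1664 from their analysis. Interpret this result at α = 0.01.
Since p = 0.1664 > α = 0.01, fail to reject H₀.
There is insufficient evidence to reject the null hypothesis; the result is not statistically significant at the 0.01 level.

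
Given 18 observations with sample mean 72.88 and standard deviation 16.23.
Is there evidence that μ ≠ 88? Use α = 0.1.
One-sample t-test:
H₀: μ = 88
H₁: μ ≠ 88
df = n - 1 = 17
t = (x̄ - μ₀) / (s/√n) = (72.88 - 88) / (16.23/√18) = -3.952
p-value = 0.0010

Since p-value < α = 0.1, we reject H₀.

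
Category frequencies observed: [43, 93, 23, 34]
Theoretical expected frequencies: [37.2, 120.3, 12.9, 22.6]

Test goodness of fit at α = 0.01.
Chi-square goodness of fit test:
H₀: observed counts match expected distribution
H₁: observed counts differ from expected distribution
df = k - 1 = 3
χ² = Σ(O - E)²/E
   = (43 - 37.2)²/37.2 + (93 - 120.3)²/120.3 + (23 - 12.9)²/12.9 + (34 - 22.6)²/22.6
   = 0.904 + 6.195 + 7.908 + 5.750
   = 20.76
p-value = 0.0001

Since p-value < α = 0.01, we reject H₀.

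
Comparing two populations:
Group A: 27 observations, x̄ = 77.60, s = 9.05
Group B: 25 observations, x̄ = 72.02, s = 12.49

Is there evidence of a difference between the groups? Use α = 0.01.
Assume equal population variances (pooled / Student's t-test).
Student's two-sample t-test (equal variances):
H₀: μ₁ = μ₂
H₁: μ₁ ≠ μ₂
df = n₁ + n₂ - 2 = 50
Pooled variance s_p² = [(n₁-1)s₁² + (n₂-1)s₂²] / (n₁ + n₂ - 2) = [(26)(9.05²) + (24)(12.49²)] / 50 = 117.4693
SE = √(s_p²(1/n₁ + 1/n₂)) = √(117.4693 × (1/27 + 1/25)) = 3.0082
t = (x̄₁ - x̄₂) / SE = (77.60 - 72.02) / 3.0082 = 5.58 / 3.0082 = 1.855
p-value = 0.0695

Since p-value > α = 0.01, we fail to reject H₀.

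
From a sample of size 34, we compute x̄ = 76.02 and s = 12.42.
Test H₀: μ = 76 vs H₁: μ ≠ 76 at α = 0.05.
One-sample t-test:
H₀: μ = 76
H₁: μ ≠ 76
df = n - 1 = 33
t = (x̄ - μ₀) / (s/√n) = (76.02 - 76) / (12.42/√34) = 0.009
p-value = 0.9926

Since p-value > α = 0.05, we fail to reject H₀.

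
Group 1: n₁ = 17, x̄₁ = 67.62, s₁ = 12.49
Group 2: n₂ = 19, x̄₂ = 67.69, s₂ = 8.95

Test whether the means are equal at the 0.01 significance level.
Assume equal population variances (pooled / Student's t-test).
Student's two-sample t-test (equal variances):
H₀: μ₁ = μ₂
H₁: μ₁ ≠ μ₂
df = n₁ + n₂ - 2 = 34
Pooled variance s_p² = [(n₁-1)s₁² + (n₂-1)s₂²] / (n₁ + n₂ - 2) = [(16)(12.49²) + (18)(8.95²)] / 34 = 115.8190
SE = √(s_p²(1/n₁ + 1/n₂)) = √(115.8190 × (1/17 + 1/19)) = 3.5929
t = (x̄₁ - x̄₂) / SE = (67.62 - 67.69) / 3.5929 = -0.07 / 3.5929 = -0.019
p-value = 0.9846

Since p-value > α = 0.01, we fail to reject H₀.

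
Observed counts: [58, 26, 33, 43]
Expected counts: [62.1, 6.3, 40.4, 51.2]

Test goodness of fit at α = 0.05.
Chi-square goodness of fit test:
H₀: observed counts match expected distribution
H₁: observed counts differ from expected distribution
df = k - 1 = 3
χ² = Σ(O - E)²/E
   = (58 - 62.1)²/62.1 + (26 - 6.3)²/6.3 + (33 - 40.4)²/40.4 + (43 - 51.2)²/51.2
   = 0.271 + 61.602 + 1.355 + 1.313
   = 64.54
p-value < 0.0001

Since p-value < α = 0.05, we reject H₀.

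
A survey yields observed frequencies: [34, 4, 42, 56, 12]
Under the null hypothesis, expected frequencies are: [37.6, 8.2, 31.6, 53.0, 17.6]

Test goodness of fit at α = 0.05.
Chi-square goodness of fit test:
H₀: observed counts match expected distribution
H₁: observed counts differ from expected distribution
df = k - 1 = 4
χ² = Σ(O - E)²/E
   = (34 - 37.6)²/37.6 + (4 - 8.2)²/8.2 + (42 - 31.6)²/31.6 + (56 - 53.0)²/53.0 + (12 - 17.6)²/17.6
   = 0.345 + 2.151 + 3.423 + 0.170 + 1.782
   = 7.87
p-value = 0.0964

Since p-value > α = 0.05, we fail to reject H₀.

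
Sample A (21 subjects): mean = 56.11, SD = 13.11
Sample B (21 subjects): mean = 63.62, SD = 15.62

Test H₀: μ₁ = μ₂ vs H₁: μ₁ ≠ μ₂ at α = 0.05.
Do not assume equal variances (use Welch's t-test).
Welch's two-sample t-test:
H₀: μ₁ = μ₂
H₁: μ₁ ≠ μ₂
s₁²/n₁ = 13.11²/21 = 8.1844,  s₂²/n₂ = 15.62²/21 = 11.6183
SE = √(s₁²/n₁ + s₂²/n₂) = √(8.1844 + 11.6183) = 4.4500
df (Welch-Satterthwaite) = (s₁²/n₁ + s₂²/n₂)² / [(s₁²/n₁)²/(n₁-1) + (s₂²/n₂)²/(n₂-1)] ≈ 38.83
t = (x̄₁ - x̄₂) / SE = (56.11 - 63.62) / 4.4500 = -7.51 / 4.4500 = -1.688
p-value = 0.0995

Since p-value > α = 0.05, we fail to reject H₀.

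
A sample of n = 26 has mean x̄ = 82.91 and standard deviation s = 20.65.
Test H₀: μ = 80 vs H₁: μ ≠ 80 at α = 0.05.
One-sample t-test:
H₀: μ = 80
H₁: μ ≠ 80
df = n - 1 = 25
t = (x̄ - μ₀) / (s/√n) = (82.91 - 80) / (20.65/√26) = 0.719
p-value = 0.4791

Since p-value > α = 0.05, we fail to reject H₀.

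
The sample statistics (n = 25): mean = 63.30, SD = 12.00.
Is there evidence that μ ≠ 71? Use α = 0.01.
One-sample t-test:
H₀: μ = 71
H₁: μ ≠ 71
df = n - 1 = 24
t = (x̄ - μ₀) / (s/√n) = (63.30 - 71) / (12.00/√25) = -3.208
p-value = 0.0038

Since p-value < α = 0.01, we reject H₀.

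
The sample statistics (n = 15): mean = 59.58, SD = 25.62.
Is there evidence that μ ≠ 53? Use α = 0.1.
One-sample t-test:
H₀: μ = 53
H₁: μ ≠ 53
df = n - 1 = 14
t = (x̄ - μ₀) / (s/√n) = (59.58 - 53) / (25.62/√15) = 0.995
p-value = 0.3368

Since p-value > α = 0.1, we fail to reject H₀.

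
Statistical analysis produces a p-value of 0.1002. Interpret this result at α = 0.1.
Since p = 0.1002 > α = 0.1, fail to reject H₀.
There is insufficient evidence to reject the null hypothesis; the result is not statistically significant at the 0.1 level.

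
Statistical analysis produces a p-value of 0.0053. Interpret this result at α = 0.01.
Since p = 0.0053 < α = 0.01, reject H₀.
There is sufficient evidence to reject the null hypothesis; the result is statistically significant at the 0.01 level.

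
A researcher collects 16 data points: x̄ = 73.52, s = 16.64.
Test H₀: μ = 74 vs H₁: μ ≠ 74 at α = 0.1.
One-sample t-test:
H₀: μ = 74
H₁: μ ≠ 74
df = n - 1 = 15
t = (x̄ - μ₀) / (s/√n) = (73.52 - 74) / (16.64/√16) = -0.115
p-value = 0.9097

Since p-value > α = 0.1, we fail to reject H₀.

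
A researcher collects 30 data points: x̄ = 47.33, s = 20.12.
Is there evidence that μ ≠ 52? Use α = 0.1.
One-sample t-test:
H₀: μ = 52
H₁: μ ≠ 52
df = n - 1 = 29
t = (x̄ - μ₀) / (s/√n) = (47.33 - 52) / (20.12/√30) = -1.271
p-value = 0.2137

Since p-value > α = 0.1, we fail to reject H₀.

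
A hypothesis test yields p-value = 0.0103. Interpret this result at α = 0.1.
Since p = 0.0103 < α = 0.1, reject H₀.
There is sufficient evidence to reject the null hypothesis; the result is statistically significant at the 0.1 level.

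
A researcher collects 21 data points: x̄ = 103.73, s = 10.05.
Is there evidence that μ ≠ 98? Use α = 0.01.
One-sample t-test:
H₀: μ = 98
H₁: μ ≠ 98
df = n - 1 = 20
t = (x̄ - μ₀) / (s/√n) = (103.73 - 98) / (10.05/√21) = 2.613
p-value = 0.0167

Since p-value > α = 0.01, we fail to reject H₀.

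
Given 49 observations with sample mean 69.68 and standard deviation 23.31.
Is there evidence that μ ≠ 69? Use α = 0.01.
One-sample t-test:
H₀: μ = 69
H₁: μ ≠ 69
df = n - 1 = 48
t = (x̄ - μ₀) / (s/√n) = (69.68 - 69) / (23.31/√49) = 0.204
p-value = 0.8391

Since p-value > α = 0.01, we fail to reject H₀.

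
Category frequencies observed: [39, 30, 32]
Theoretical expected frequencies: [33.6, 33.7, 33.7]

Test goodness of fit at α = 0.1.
Chi-square goodness of fit test:
H₀: observed counts match expected distribution
H₁: observed counts differ from expected distribution
df = k - 1 = 2
χ² = Σ(O - E)²/E
   = (39 - 33.6)²/33.6 + (30 - 33.7)²/33.7 + (32 - 33.7)²/33.7
   = 0.868 + 0.406 + 0.086
   = 1.36
p-value = 0.5067

Since p-value > α = 0.1, we fail to reject H₀.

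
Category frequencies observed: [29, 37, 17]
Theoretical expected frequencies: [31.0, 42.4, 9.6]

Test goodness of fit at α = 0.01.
Chi-square goodness of fit test:
H₀: observed counts match expected distribution
H₁: observed counts differ from expected distribution
df = k - 1 = 2
χ² = Σ(O - E)²/E
   = (29 - 31.0)²/31.0 + (37 - 42.4)²/42.4 + (17 - 9.6)²/9.6
   = 0.129 + 0.688 + 5.704
   = 6.52
p-value = 0.0384

Since p-value > α = 0.01, we fail to reject H₀.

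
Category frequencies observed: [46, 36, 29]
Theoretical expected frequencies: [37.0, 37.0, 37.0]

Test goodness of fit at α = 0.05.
Chi-square goodness of fit test:
H₀: observed counts match expected distribution
H₁: observed counts differ from expected distribution
df = k - 1 = 2
χ² = Σ(O - E)²/E
   = (46 - 37.0)²/37.0 + (36 - 37.0)²/37.0 + (29 - 37.0)²/37.0
   = 2.189 + 0.027 + 1.730
   = 3.95
p-value = 0.1390

Since p-value > α = 0.05, we fail to reject H₀.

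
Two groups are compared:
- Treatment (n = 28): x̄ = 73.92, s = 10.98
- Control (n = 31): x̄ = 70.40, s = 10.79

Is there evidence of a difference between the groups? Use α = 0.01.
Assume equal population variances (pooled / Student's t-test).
Student's two-sample t-test (equal variances):
H₀: μ₁ = μ₂
H₁: μ₁ ≠ μ₂
df = n₁ + n₂ - 2 = 57
Pooled variance s_p² = [(n₁-1)s₁² + (n₂-1)s₂²] / (n₁ + n₂ - 2) = [(27)(10.98²) + (30)(10.79²)] / 57 = 118.3834
SE = √(s_p²(1/n₁ + 1/n₂)) = √(118.3834 × (1/28 + 1/31)) = 2.8367
t = (x̄₁ - x̄₂) / SE = (73.92 - 70.40) / 2.8367 = 3.52 / 2.8367 = 1.241
p-value = 0.2197

Since p-value > α = 0.01, we fail to reject H₀.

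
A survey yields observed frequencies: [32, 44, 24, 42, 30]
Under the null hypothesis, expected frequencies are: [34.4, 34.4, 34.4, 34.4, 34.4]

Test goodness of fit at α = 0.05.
Chi-square goodness of fit test:
H₀: observed counts match expected distribution
H₁: observed counts differ from expected distribution
df = k - 1 = 4
χ² = Σ(O - E)²/E
   = (32 - 34.4)²/34.4 + (44 - 34.4)²/34.4 + (24 - 34.4)²/34.4 + (42 - 34.4)²/34.4 + (30 - 34.4)²/34.4
   = 0.167 + 2.679 + 3.144 + 1.679 + 0.563
   = 8.23
p-value = 0.0834

Since p-value > α = 0.05, we fail to reject H₀.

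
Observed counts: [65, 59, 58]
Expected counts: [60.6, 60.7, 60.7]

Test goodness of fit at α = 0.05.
Chi-square goodness of fit test:
H₀: observed counts match expected distribution
H₁: observed counts differ from expected distribution
df = k - 1 = 2
χ² = Σ(O - E)²/E
   = (65 - 60.6)²/60.6 + (59 - 60.7)²/60.7 + (58 - 60.7)²/60.7
   = 0.319 + 0.048 + 0.120
   = 0.49
p-value = 0.7838

Since p-value > α = 0.05, we fail to reject H₀.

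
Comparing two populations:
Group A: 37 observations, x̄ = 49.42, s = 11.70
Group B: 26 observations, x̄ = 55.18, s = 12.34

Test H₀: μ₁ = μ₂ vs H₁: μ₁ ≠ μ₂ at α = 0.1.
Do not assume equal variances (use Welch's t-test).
Welch's two-sample t-test:
H₀: μ₁ = μ₂
H₁: μ₁ ≠ μ₂
s₁²/n₁ = 11.70²/37 = 3.6997,  s₂²/n₂ = 12.34²/26 = 5.8568
SE = √(s₁²/n₁ + s₂²/n₂) = √(3.6997 + 5.8568) = 3.0914
df (Welch-Satterthwaite) = (s₁²/n₁ + s₂²/n₂)² / [(s₁²/n₁)²/(n₁-1) + (s₂²/n₂)²/(n₂-1)] ≈ 52.12
t = (x̄₁ - x̄₂) / SE = (49.42 - 55.18) / 3.0914 = -5.76 / 3.0914 = -1.863
p-value = 0.0681

Since p-value < α = 0.1, we reject H₀.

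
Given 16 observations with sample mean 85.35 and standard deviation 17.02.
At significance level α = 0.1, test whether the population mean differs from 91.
One-sample t-test:
H₀: μ = 91
H₁: μ ≠ 91
df = n - 1 = 15
t = (x̄ - μ₀) / (s/√n) = (85.35 - 91) / (17.02/√16) = -1.328
p-value = 0.2041

Since p-value > α = 0.1, we fail to reject H₀.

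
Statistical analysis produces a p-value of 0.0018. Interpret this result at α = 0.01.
Since p = 0.0018 < α = 0.01, reject H₀.
There is sufficient evidence to reject the null hypothesis; the result is statistically significant at the 0.01 level.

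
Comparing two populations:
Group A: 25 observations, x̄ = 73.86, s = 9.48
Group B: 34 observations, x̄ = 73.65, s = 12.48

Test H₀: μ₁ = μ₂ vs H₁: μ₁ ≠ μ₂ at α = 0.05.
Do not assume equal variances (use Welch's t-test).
Welch's two-sample t-test:
H₀: μ₁ = μ₂
H₁: μ₁ ≠ μ₂
s₁²/n₁ = 9.48²/25 = 3.5948,  s₂²/n₂ = 12.48²/34 = 4.5809
SE = √(s₁²/n₁ + s₂²/n₂) = √(3.5948 + 4.5809) = 2.8593
df (Welch-Satterthwaite) = (s₁²/n₁ + s₂²/n₂)² / [(s₁²/n₁)²/(n₁-1) + (s₂²/n₂)²/(n₂-1)] ≈ 56.92
t = (x̄₁ - x̄₂) / SE = (73.86 - 73.65) / 2.8593 = 0.21 / 2.8593 = 0.073
p-value = 0.9417

Since p-value > α = 0.05, we fail to reject H₀.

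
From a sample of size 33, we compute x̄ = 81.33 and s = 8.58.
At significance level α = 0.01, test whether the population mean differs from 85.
One-sample t-test:
H₀: μ = 85
H₁: μ ≠ 85
df = n - 1 = 32
t = (x̄ - μ₀) / (s/√n) = (81.33 - 85) / (8.58/√33) = -2.457
p-value = 0.0196

Since p-value > α = 0.01, we fail to reject H₀.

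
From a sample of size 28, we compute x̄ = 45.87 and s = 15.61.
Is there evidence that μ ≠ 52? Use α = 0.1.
One-sample t-test:
H₀: μ = 52
H₁: μ ≠ 52
df = n - 1 = 27
t = (x̄ - μ₀) / (s/√n) = (45.87 - 52) / (15.61/√28) = -2.078
p-value = 0.0473

Since p-value < α = 0.1, we reject H₀.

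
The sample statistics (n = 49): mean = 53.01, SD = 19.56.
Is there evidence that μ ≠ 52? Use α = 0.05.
One-sample t-test:
H₀: μ = 52
H₁: μ ≠ 52
df = n - 1 = 48
t = (x̄ - μ₀) / (s/√n) = (53.01 - 52) / (19.56/√49) = 0.361
p-value = 0.7193

Since p-value > α = 0.05, we fail to reject H₀.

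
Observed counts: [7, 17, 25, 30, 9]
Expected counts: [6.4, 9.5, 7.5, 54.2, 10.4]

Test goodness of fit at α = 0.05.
Chi-square goodness of fit test:
H₀: observed counts match expected distribution
H₁: observed counts differ from expected distribution
df = k - 1 = 4
χ² = Σ(O - E)²/E
   = (7 - 6.4)²/6.4 + (17 - 9.5)²/9.5 + (25 - 7.5)²/7.5 + (30 - 54.2)²/54.2 + (9 - 10.4)²/10.4
   = 0.056 + 5.921 + 40.833 + 10.805 + 0.188
   = 57.80
p-value < 0.0001

Since p-value < α = 0.05, we reject H₀.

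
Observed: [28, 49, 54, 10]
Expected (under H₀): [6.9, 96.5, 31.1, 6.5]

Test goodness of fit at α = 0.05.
Chi-square goodness of fit test:
H₀: observed counts match expected distribution
H₁: observed counts differ from expected distribution
df = k - 1 = 3
χ² = Σ(O - E)²/E
   = (28 - 6.9)²/6.9 + (49 - 96.5)²/96.5 + (54 - 31.1)²/31.1 + (10 - 6.5)²/6.5
   = 64.523 + 23.381 + 16.862 + 1.885
   = 106.65
p-value < 0.0001

Since p-value < α = 0.05, we reject H₀.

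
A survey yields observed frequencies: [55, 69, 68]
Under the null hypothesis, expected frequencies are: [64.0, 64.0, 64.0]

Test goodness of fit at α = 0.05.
Chi-square goodness of fit test:
H₀: observed counts match expected distribution
H₁: observed counts differ from expected distribution
df = k - 1 = 2
χ² = Σ(O - E)²/E
   = (55 - 64.0)²/64.0 + (69 - 64.0)²/64.0 + (68 - 64.0)²/64.0
   = 1.266 + 0.391 + 0.250
   = 1.91
p-value = 0.3855

Since p-value > α = 0.05, we fail to reject H₀.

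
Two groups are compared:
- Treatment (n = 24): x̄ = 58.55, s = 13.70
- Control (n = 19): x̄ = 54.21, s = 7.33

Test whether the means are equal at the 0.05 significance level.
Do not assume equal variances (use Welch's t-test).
Welch's two-sample t-test:
H₀: μ₁ = μ₂
H₁: μ₁ ≠ μ₂
s₁²/n₁ = 13.70²/24 = 7.8204,  s₂²/n₂ = 7.33²/19 = 2.8278
SE = √(s₁²/n₁ + s₂²/n₂) = √(7.8204 + 2.8278) = 3.2632
df (Welch-Satterthwaite) = (s₁²/n₁ + s₂²/n₂)² / [(s₁²/n₁)²/(n₁-1) + (s₂²/n₂)²/(n₂-1)] ≈ 36.54
t = (x̄₁ - x̄₂) / SE = (58.55 - 54.21) / 3.2632 = 4.34 / 3.2632 = 1.330
p-value = 0.1918

Since p-value > α = 0.05, we fail to reject H₀.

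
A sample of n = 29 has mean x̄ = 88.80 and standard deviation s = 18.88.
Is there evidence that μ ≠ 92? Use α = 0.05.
One-sample t-test:
H₀: μ = 92
H₁: μ ≠ 92
df = n - 1 = 28
t = (x̄ - μ₀) / (s/√n) = (88.80 - 92) / (18.88/√29) = -0.913
p-value = 0.3692

Since p-value > α = 0.05, we fail to reject H₀.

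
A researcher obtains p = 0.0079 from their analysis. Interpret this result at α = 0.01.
Since p = 0.0079 < α = 0.01, reject H₀.
There is sufficient evidence to reject the null hypothesis; the result is statistically significant at the 0.01 level.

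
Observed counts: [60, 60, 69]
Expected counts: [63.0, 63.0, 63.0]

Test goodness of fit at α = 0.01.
Chi-square goodness of fit test:
H₀: observed counts match expected distribution
H₁: observed counts differ from expected distribution
df = k - 1 = 2
χ² = Σ(O - E)²/E
   = (60 - 63.0)²/63.0 + (60 - 63.0)²/63.0 + (69 - 63.0)²/63.0
   = 0.143 + 0.143 + 0.571
   = 0.86
p-value = 0.6514

Since p-value > α = 0.01, we fail to reject H₀.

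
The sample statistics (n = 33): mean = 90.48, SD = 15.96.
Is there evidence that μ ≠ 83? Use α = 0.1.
One-sample t-test:
H₀: μ = 83
H₁: μ ≠ 83
df = n - 1 = 32
t = (x̄ - μ₀) / (s/√n) = (90.48 - 83) / (15.96/√33) = 2.692
p-value = 0.0112

Since p-value < α = 0.1, we reject H₀.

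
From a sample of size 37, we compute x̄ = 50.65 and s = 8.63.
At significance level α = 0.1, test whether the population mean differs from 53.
One-sample t-test:
H₀: μ = 53
H₁: μ ≠ 53
df = n - 1 = 36
t = (x̄ - μ₀) / (s/√n) = (50.65 - 53) / (8.63/√37) = -1.656
p-value = 0.1063

Since p-value > α = 0.1, we fail to reject H₀.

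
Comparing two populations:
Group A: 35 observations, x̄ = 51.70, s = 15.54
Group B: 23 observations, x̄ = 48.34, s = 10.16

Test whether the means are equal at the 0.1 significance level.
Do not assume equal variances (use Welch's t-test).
Welch's two-sample t-test:
H₀: μ₁ = μ₂
H₁: μ₁ ≠ μ₂
s₁²/n₁ = 15.54²/35 = 6.8998,  s₂²/n₂ = 10.16²/23 = 4.4881
SE = √(s₁²/n₁ + s₂²/n₂) = √(6.8998 + 4.4881) = 3.3746
df (Welch-Satterthwaite) = (s₁²/n₁ + s₂²/n₂)² / [(s₁²/n₁)²/(n₁-1) + (s₂²/n₂)²/(n₂-1)] ≈ 56.00
t = (x̄₁ - x̄₂) / SE = (51.70 - 48.34) / 3.3746 = 3.36 / 3.3746 = 0.996
p-value = 0.3237

Since p-value > α = 0.1, we fail to reject H₀.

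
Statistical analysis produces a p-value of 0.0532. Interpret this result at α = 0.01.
Since p = 0.0532 > α = 0.01, fail to reject H₀.
There is insufficient evidence to reject the null hypothesis; the result is not statistically significant at the 0.01 level.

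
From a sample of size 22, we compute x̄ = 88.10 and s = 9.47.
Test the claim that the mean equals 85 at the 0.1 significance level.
One-sample t-test:
H₀: μ = 85
H₁: μ ≠ 85
df = n - 1 = 21
t = (x̄ - μ₀) / (s/√n) = (88.10 - 85) / (9.47/√22) = 1.535
p-value = 0.1396

Since p-value > α = 0.1, we fail to reject H₀.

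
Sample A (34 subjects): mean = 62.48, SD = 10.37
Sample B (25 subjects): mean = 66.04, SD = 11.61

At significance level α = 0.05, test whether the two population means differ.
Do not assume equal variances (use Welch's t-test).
Welch's two-sample t-test:
H₀: μ₁ = μ₂
H₁: μ₁ ≠ μ₂
s₁²/n₁ = 10.37²/34 = 3.1628,  s₂²/n₂ = 11.61²/25 = 5.3917
SE = √(s₁²/n₁ + s₂²/n₂) = √(3.1628 + 5.3917) = 2.9248
df (Welch-Satterthwaite) = (s₁²/n₁ + s₂²/n₂)² / [(s₁²/n₁)²/(n₁-1) + (s₂²/n₂)²/(n₂-1)] ≈ 48.32
t = (x̄₁ - x̄₂) / SE = (62.48 - 66.04) / 2.9248 = -3.56 / 2.9248 = -1.217
p-value = 0.2294

Since p-value > α = 0.05, we fail to reject H₀.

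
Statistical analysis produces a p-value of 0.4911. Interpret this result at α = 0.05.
Since p = 0.4911 > α = 0.05, fail to reject H₀.
There is insufficient evidence to reject the null hypothesis; the result is not statistically significant at the 0.05 level.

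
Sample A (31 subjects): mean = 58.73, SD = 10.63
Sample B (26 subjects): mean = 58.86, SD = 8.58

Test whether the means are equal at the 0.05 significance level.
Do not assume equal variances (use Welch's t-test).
Welch's two-sample t-test:
H₀: μ₁ = μ₂
H₁: μ₁ ≠ μ₂
s₁²/n₁ = 10.63²/31 = 3.6451,  s₂²/n₂ = 8.58²/26 = 2.8314
SE = √(s₁²/n₁ + s₂²/n₂) = √(3.6451 + 2.8314) = 2.5449
df (Welch-Satterthwaite) = (s₁²/n₁ + s₂²/n₂)² / [(s₁²/n₁)²/(n₁-1) + (s₂²/n₂)²/(n₂-1)] ≈ 54.93
t = (x̄₁ - x̄₂) / SE = (58.73 - 58.86) / 2.5449 = -0.13 / 2.5449 = -0.051
p-value = 0.9594

Since p-value > α = 0.05, we fail to reject H₀.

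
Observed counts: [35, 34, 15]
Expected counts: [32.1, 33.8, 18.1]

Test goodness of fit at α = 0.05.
Chi-square goodness of fit test:
H₀: observed counts match expected distribution
H₁: observed counts differ from expected distribution
df = k - 1 = 2
χ² = Σ(O - E)²/E
   = (35 - 32.1)²/32.1 + (34 - 33.8)²/33.8 + (15 - 18.1)²/18.1
   = 0.262 + 0.001 + 0.531
   = 0.79
p-value = 0.6723

Since p-value > α = 0.05, we fail to reject H₀.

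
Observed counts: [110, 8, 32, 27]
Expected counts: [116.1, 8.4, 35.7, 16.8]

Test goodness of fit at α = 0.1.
Chi-square goodness of fit test:
H₀: observed counts match expected distribution
H₁: observed counts differ from expected distribution
df = k - 1 = 3
χ² = Σ(O - E)²/E
   = (110 - 116.1)²/116.1 + (8 - 8.4)²/8.4 + (32 - 35.7)²/35.7 + (27 - 16.8)²/16.8
   = 0.320 + 0.019 + 0.383 + 6.193
   = 6.92
p-value = 0.0746

Since p-value < α = 0.1, we reject H₀.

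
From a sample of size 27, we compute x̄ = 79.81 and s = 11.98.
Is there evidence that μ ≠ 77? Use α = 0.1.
One-sample t-test:
H₀: μ = 77
H₁: μ ≠ 77
df = n - 1 = 26
t = (x̄ - μ₀) / (s/√n) = (79.81 - 77) / (11.98/√27) = 1.219
p-value = 0.2339

Since p-value > α = 0.1, we fail to reject H₀.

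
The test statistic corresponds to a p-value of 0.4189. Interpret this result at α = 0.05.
Since p = 0.4189 > α = 0.05, fail to reject H₀.
There is insufficient evidence to reject the null hypothesis; the result is not statistically significant at the 0.05 level.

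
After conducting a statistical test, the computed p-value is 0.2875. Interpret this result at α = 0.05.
Since p = 0.2875 > α = 0.05, fail to reject H₀.
There is insufficient evidence to reject the null hypothesis; the result is not statistically significant at the 0.05 level.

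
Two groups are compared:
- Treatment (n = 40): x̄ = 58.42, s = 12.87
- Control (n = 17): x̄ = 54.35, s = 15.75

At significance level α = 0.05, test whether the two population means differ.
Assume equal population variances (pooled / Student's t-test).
Student's two-sample t-test (equal variances):
H₀: μ₁ = μ₂
H₁: μ₁ ≠ μ₂
df = n₁ + n₂ - 2 = 55
Pooled variance s_p² = [(n₁-1)s₁² + (n₂-1)s₂²] / (n₁ + n₂ - 2) = [(39)(12.87²) + (16)(15.75²)] / 55 = 189.6153
SE = √(s_p²(1/n₁ + 1/n₂)) = √(189.6153 × (1/40 + 1/17)) = 3.9868
t = (x̄₁ - x̄₂) / SE = (58.42 - 54.35) / 3.9868 = 4.07 / 3.9868 = 1.021
p-value = 0.3118

Since p-value > α = 0.05, we fail to reject H₀.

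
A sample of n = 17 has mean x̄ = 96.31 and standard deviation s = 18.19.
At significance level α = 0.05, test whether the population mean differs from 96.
One-sample t-test:
H₀: μ = 96
H₁: μ ≠ 96
df = n - 1 = 16
t = (x̄ - μ₀) / (s/√n) = (96.31 - 96) / (18.19/√17) = 0.070
p-value = 0.9449

Since p-value > α = 0.05, we fail to reject H₀.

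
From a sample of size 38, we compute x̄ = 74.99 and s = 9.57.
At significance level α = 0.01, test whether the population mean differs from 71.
One-sample t-test:
H₀: μ = 71
H₁: μ ≠ 71
df = n - 1 = 37
t = (x̄ - μ₀) / (s/√n) = (74.99 - 71) / (9.57/√38) = 2.570
p-value = 0.0143

Since p-value > α = 0.01, we fail to reject H₀.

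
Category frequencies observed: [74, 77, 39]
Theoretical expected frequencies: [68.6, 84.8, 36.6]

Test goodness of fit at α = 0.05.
Chi-square goodness of fit test:
H₀: observed counts match expected distribution
H₁: observed counts differ from expected distribution
df = k - 1 = 2
χ² = Σ(O - E)²/E
   = (74 - 68.6)²/68.6 + (77 - 84.8)²/84.8 + (39 - 36.6)²/36.6
   = 0.425 + 0.717 + 0.157
   = 1.30
p-value = 0.5221

Since p-value > α = 0.05, we fail to reject H₀.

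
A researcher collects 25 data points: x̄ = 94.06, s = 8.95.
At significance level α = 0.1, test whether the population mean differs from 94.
One-sample t-test:
H₀: μ = 94
H₁: μ ≠ 94
df = n - 1 = 24
t = (x̄ - μ₀) / (s/√n) = (94.06 - 94) / (8.95/√25) = 0.034
p-value = 0.9735

Since p-value > α = 0.1, we fail to reject H₀.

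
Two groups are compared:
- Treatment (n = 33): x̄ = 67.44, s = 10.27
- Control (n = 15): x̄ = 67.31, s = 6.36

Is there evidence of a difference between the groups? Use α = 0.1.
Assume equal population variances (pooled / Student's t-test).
Student's two-sample t-test (equal variances):
H₀: μ₁ = μ₂
H₁: μ₁ ≠ μ₂
df = n₁ + n₂ - 2 = 46
Pooled variance s_p² = [(n₁-1)s₁² + (n₂-1)s₂²] / (n₁ + n₂ - 2) = [(32)(10.27²) + (14)(6.36²)] / 46 = 85.6832
SE = √(s_p²(1/n₁ + 1/n₂)) = √(85.6832 × (1/33 + 1/15)) = 2.8825
t = (x̄₁ - x̄₂) / SE = (67.44 - 67.31) / 2.8825 = 0.13 / 2.8825 = 0.045
p-value = 0.9642

Since p-value > α = 0.1, we fail to reject H₀.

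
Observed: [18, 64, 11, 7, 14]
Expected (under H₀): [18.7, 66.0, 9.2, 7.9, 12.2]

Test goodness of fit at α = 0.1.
Chi-square goodness of fit test:
H₀: observed counts match expected distribution
H₁: observed counts differ from expected distribution
df = k - 1 = 4
χ² = Σ(O - E)²/E
   = (18 - 18.7)²/18.7 + (64 - 66.0)²/66.0 + (11 - 9.2)²/9.2 + (7 - 7.9)²/7.9 + (14 - 12.2)²/12.2
   = 0.026 + 0.061 + 0.352 + 0.103 + 0.266
   = 0.81
p-value = 0.9375

Since p-value > α = 0.1, we fail to reject H₀.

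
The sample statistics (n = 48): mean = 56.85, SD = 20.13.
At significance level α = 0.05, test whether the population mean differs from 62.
One-sample t-test:
H₀: μ = 62
H₁: μ ≠ 62
df = n - 1 = 47
t = (x̄ - μ₀) / (s/√n) = (56.85 - 62) / (20.13/√48) = -1.772
p-value = 0.0828

Since p-value > α = 0.05, we fail to reject H₀.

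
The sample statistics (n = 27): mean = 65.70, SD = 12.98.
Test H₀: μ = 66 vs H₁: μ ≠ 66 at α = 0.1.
One-sample t-test:
H₀: μ = 66
H₁: μ ≠ 66
df = n - 1 = 26
t = (x̄ - μ₀) / (s/√n) = (65.70 - 66) / (12.98/√27) = -0.120
p-value = 0.9053

Since p-value > α = 0.1, we fail to reject H₀.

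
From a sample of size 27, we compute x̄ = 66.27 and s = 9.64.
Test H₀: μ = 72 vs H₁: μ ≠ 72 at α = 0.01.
One-sample t-test:
H₀: μ = 72
H₁: μ ≠ 72
df = n - 1 = 26
t = (x̄ - μ₀) / (s/√n) = (66.27 - 72) / (9.64/√27) = -3.089
p-value = 0.0047

Since p-value < α = 0.01, we reject H₀.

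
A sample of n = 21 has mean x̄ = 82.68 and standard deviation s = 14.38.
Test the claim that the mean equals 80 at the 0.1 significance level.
One-sample t-test:
H₀: μ = 80
H₁: μ ≠ 80
df = n - 1 = 20
t = (x̄ - μ₀) / (s/√n) = (82.68 - 80) / (14.38/√21) = 0.854
p-value = 0.4032

Since p-value > α = 0.1, we fail to reject H₀.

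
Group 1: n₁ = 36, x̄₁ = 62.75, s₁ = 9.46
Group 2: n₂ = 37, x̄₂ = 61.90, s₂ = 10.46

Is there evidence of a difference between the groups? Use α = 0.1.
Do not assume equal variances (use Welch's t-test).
Welch's two-sample t-test:
H₀: μ₁ = μ₂
H₁: μ₁ ≠ μ₂
s₁²/n₁ = 9.46²/36 = 2.4859,  s₂²/n₂ = 10.46²/37 = 2.9571
SE = √(s₁²/n₁ + s₂²/n₂) = √(2.4859 + 2.9571) = 2.3330
df (Welch-Satterthwaite) = (s₁²/n₁ + s₂²/n₂)² / [(s₁²/n₁)²/(n₁-1) + (s₂²/n₂)²/(n₂-1)] ≈ 70.63
t = (x̄₁ - x̄₂) / SE = (62.75 - 61.90) / 2.3330 = 0.85 / 2.3330 = 0.364
p-value = 0.7167

Since p-value > α = 0.1, we fail to reject H₀.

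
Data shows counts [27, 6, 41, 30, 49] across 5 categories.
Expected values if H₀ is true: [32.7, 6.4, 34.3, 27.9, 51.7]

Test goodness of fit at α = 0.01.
Chi-square goodness of fit test:
H₀: observed counts match expected distribution
H₁: observed counts differ from expected distribution
df = k - 1 = 4
χ² = Σ(O - E)²/E
   = (27 - 32.7)²/32.7 + (6 - 6.4)²/6.4 + (41 - 34.3)²/34.3 + (30 - 27.9)²/27.9 + (49 - 51.7)²/51.7
   = 0.994 + 0.025 + 1.309 + 0.158 + 0.141
   = 2.63
p-value = 0.6222

Since p-value > α = 0.01, we fail to reject H₀.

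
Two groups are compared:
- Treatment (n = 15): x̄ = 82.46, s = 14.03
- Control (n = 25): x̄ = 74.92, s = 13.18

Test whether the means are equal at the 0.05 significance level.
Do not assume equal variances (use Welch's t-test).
Welch's two-sample t-test:
H₀: μ₁ = μ₂
H₁: μ₁ ≠ μ₂
s₁²/n₁ = 14.03²/15 = 13.1227,  s₂²/n₂ = 13.18²/25 = 6.9485
SE = √(s₁²/n₁ + s₂²/n₂) = √(13.1227 + 6.9485) = 4.4801
df (Welch-Satterthwaite) = (s₁²/n₁ + s₂²/n₂)² / [(s₁²/n₁)²/(n₁-1) + (s₂²/n₂)²/(n₂-1)] ≈ 28.15
t = (x̄₁ - x̄₂) / SE = (82.46 - 74.92) / 4.4801 = 7.54 / 4.4801 = 1.683
p-value = 0.1034

Since p-value > α = 0.05, we fail to reject H₀.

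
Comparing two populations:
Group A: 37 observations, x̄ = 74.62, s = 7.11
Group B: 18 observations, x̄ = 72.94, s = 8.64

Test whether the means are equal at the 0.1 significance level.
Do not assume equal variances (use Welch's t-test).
Welch's two-sample t-test:
H₀: μ₁ = μ₂
H₁: μ₁ ≠ μ₂
s₁²/n₁ = 7.11²/37 = 1.3663,  s₂²/n₂ = 8.64²/18 = 4.1472
SE = √(s₁²/n₁ + s₂²/n₂) = √(1.3663 + 4.1472) = 2.3481
df (Welch-Satterthwaite) = (s₁²/n₁ + s₂²/n₂)² / [(s₁²/n₁)²/(n₁-1) + (s₂²/n₂)²/(n₂-1)] ≈ 28.58
t = (x̄₁ - x̄₂) / SE = (74.62 - 72.94) / 2.3481 = 1.68 / 2.3481 = 0.715
p-value = 0.4801

Since p-value > α = 0.1, we fail to reject H₀.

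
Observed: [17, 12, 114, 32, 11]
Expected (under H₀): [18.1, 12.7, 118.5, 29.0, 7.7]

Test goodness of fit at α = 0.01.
Chi-square goodness of fit test:
H₀: observed counts match expected distribution
H₁: observed counts differ from expected distribution
df = k - 1 = 4
χ² = Σ(O - E)²/E
   = (17 - 18.1)²/18.1 + (12 - 12.7)²/12.7 + (114 - 118.5)²/118.5 + (32 - 29.0)²/29.0 + (11 - 7.7)²/7.7
   = 0.067 + 0.039 + 0.171 + 0.310 + 1.414
   = 2.00
p-value = 0.7356

Since p-value > α = 0.01, we fail to reject H₀.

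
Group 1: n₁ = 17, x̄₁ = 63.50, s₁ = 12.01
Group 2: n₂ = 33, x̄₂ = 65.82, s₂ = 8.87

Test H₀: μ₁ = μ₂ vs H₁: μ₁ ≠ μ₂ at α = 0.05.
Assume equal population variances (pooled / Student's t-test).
Student's two-sample t-test (equal variances):
H₀: μ₁ = μ₂
H₁: μ₁ ≠ μ₂
df = n₁ + n₂ - 2 = 48
Pooled variance s_p² = [(n₁-1)s₁² + (n₂-1)s₂²] / (n₁ + n₂ - 2) = [(16)(12.01²) + (32)(8.87²)] / 48 = 100.5313
SE = √(s_p²(1/n₁ + 1/n₂)) = √(100.5313 × (1/17 + 1/33)) = 2.9933
t = (x̄₁ - x̄₂) / SE = (63.50 - 65.82) / 2.9933 = -2.32 / 2.9933 = -0.775
p-value = 0.4421

Since p-value > α = 0.05, we fail to reject H₀.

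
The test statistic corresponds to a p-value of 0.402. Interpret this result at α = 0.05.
Since p = 0.402 > α = 0.05, fail to reject H₀.
There is insufficient evidence to reject the null hypothesis; the result is not statistically significant at the 0.05 level.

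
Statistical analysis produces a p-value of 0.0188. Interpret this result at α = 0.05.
Since p = 0.0188 < α = 0.05, reject H₀.
There is sufficient evidence to reject the null hypothesis; the result is statistically significant at the 0.05 level.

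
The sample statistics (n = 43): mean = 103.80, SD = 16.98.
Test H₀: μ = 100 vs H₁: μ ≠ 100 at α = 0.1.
One-sample t-test:
H₀: μ = 100
H₁: μ ≠ 100
df = n - 1 = 42
t = (x̄ - μ₀) / (s/√n) = (103.80 - 100) / (16.98/√43) = 1.468
p-value = 0.1497

Since p-value > α = 0.1, we fail to reject H₀.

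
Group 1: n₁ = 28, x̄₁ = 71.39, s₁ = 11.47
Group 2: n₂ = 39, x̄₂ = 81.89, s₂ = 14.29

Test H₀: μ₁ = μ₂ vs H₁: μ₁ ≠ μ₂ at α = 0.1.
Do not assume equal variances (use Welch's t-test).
Welch's two-sample t-test:
H₀: μ₁ = μ₂
H₁: μ₁ ≠ μ₂
s₁²/n₁ = 11.47²/28 = 4.6986,  s₂²/n₂ = 14.29²/39 = 5.2360
SE = √(s₁²/n₁ + s₂²/n₂) = √(4.6986 + 5.2360) = 3.1519
df (Welch-Satterthwaite) = (s₁²/n₁ + s₂²/n₂)² / [(s₁²/n₁)²/(n₁-1) + (s₂²/n₂)²/(n₂-1)] ≈ 64.12
t = (x̄₁ - x̄₂) / SE = (71.39 - 81.89) / 3.1519 = -10.50 / 3.1519 = -3.331
p-value = 0.0014

Since p-value < α = 0.1, we reject H₀.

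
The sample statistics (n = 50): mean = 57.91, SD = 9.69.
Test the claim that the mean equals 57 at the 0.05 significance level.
One-sample t-test:
H₀: μ = 57
H₁: μ ≠ 57
df = n - 1 = 49
t = (x̄ - μ₀) / (s/√n) = (57.91 - 57) / (9.69/√50) = 0.664
p-value = 0.5098

Since p-value > α = 0.05, we fail to reject H₀.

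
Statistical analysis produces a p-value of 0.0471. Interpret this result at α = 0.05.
Since p = 0.0471 < α = 0.05, reject H₀.
There is sufficient evidence to reject the null hypothesis; the result is statistically significant at the 0.05 level.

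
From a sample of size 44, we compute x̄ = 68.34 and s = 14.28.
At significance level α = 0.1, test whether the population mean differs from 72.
One-sample t-test:
H₀: μ = 72
H₁: μ ≠ 72
df = n - 1 = 43
t = (x̄ - μ₀) / (s/√n) = (68.34 - 72) / (14.28/√44) = -1.700
p-value = 0.0963

Since p-value < α = 0.1, we reject H₀.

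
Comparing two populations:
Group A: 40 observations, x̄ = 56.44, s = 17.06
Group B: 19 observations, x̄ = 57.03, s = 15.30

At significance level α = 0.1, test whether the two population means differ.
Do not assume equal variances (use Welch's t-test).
Welch's two-sample t-test:
H₀: μ₁ = μ₂
H₁: μ₁ ≠ μ₂
s₁²/n₁ = 17.06²/40 = 7.2761,  s₂²/n₂ = 15.30²/19 = 12.3205
SE = √(s₁²/n₁ + s₂²/n₂) = √(7.2761 + 12.3205) = 4.4268
df (Welch-Satterthwaite) = (s₁²/n₁ + s₂²/n₂)² / [(s₁²/n₁)²/(n₁-1) + (s₂²/n₂)²/(n₂-1)] ≈ 39.22
t = (x̄₁ - x̄₂) / SE = (56.44 - 57.03) / 4.4268 = -0.59 / 4.4268 = -0.133
p-value = 0.8947

Since p-value > α = 0.1, we fail to reject H₀.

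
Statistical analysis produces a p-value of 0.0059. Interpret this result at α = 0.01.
Since p = 0.0059 < α = 0.01, reject H₀.
There is sufficient evidence to reject the null hypothesis; the result is statistically significant at the 0.01 level.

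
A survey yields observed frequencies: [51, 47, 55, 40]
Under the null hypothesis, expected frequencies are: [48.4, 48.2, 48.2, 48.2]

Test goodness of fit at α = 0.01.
Chi-square goodness of fit test:
H₀: observed counts match expected distribution
H₁: observed counts differ from expected distribution
df = k - 1 = 3
χ² = Σ(O - E)²/E
   = (51 - 48.4)²/48.4 + (47 - 48.2)²/48.2 + (55 - 48.2)²/48.2 + (40 - 48.2)²/48.2
   = 0.140 + 0.030 + 0.959 + 1.395
   = 2.52
p-value = 0.4710

Since p-value > α = 0.01, we fail to reject H₀.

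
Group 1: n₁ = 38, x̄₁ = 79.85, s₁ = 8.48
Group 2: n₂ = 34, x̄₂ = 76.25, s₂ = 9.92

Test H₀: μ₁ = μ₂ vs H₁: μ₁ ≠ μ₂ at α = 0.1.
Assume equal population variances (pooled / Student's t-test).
Student's two-sample t-test (equal variances):
H₀: μ₁ = μ₂
H₁: μ₁ ≠ μ₂
df = n₁ + n₂ - 2 = 70
Pooled variance s_p² = [(n₁-1)s₁² + (n₂-1)s₂²] / (n₁ + n₂ - 2) = [(37)(8.48²) + (33)(9.92²)] / 70 = 84.4014
SE = √(s_p²(1/n₁ + 1/n₂)) = √(84.4014 × (1/38 + 1/34)) = 2.1688
t = (x̄₁ - x̄₂) / SE = (79.85 - 76.25) / 2.1688 = 3.60 / 2.1688 = 1.660
p-value = 0.1014

Since p-value > α = 0.1, we fail to reject H₀.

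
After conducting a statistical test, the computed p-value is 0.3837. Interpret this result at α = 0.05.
Since p = 0.3837 > α = 0.05, fail to reject H₀.
There is insufficient evidence to reject the null hypothesis; the result is not statistically significant at the 0.05 level.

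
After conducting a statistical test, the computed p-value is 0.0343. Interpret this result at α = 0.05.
Since p = 0.0343 < α = 0.05, reject H₀.
There is sufficient evidence to reject the null hypothesis; the result is statistically significant at the 0.05 level.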